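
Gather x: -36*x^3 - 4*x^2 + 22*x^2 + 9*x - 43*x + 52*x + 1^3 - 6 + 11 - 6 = -36*x^3 + 18*x^2 + 18*x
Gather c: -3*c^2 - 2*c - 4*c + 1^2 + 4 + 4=-3*c^2 - 6*c + 9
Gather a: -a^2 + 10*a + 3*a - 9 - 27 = -a^2 + 13*a - 36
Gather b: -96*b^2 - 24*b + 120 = -96*b^2 - 24*b + 120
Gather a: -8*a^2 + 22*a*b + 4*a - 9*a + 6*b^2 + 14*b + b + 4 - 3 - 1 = -8*a^2 + a*(22*b - 5) + 6*b^2 + 15*b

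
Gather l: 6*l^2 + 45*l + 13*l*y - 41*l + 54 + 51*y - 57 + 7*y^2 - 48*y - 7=6*l^2 + l*(13*y + 4) + 7*y^2 + 3*y - 10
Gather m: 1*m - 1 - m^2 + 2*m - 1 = -m^2 + 3*m - 2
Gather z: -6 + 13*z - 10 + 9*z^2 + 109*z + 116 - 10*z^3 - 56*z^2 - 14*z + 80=-10*z^3 - 47*z^2 + 108*z + 180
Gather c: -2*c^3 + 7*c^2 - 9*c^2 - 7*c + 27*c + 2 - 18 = -2*c^3 - 2*c^2 + 20*c - 16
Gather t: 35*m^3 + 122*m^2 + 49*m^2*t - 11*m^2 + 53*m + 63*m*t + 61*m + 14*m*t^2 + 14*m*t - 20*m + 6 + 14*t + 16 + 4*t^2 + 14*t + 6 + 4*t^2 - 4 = 35*m^3 + 111*m^2 + 94*m + t^2*(14*m + 8) + t*(49*m^2 + 77*m + 28) + 24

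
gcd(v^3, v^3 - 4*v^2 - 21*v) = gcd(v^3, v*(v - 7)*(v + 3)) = v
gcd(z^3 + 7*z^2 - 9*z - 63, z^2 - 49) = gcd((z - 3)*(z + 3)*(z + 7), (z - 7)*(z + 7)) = z + 7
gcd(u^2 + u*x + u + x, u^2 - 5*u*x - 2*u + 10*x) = 1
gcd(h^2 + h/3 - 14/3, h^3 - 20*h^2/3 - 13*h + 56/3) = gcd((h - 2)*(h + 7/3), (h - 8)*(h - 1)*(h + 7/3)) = h + 7/3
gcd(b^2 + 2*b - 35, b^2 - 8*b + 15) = b - 5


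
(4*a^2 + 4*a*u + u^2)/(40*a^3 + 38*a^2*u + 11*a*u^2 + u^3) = (2*a + u)/(20*a^2 + 9*a*u + u^2)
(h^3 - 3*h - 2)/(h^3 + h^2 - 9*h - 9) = (h^2 - h - 2)/(h^2 - 9)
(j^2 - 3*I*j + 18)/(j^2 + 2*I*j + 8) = (j^2 - 3*I*j + 18)/(j^2 + 2*I*j + 8)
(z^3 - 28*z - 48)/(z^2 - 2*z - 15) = (-z^3 + 28*z + 48)/(-z^2 + 2*z + 15)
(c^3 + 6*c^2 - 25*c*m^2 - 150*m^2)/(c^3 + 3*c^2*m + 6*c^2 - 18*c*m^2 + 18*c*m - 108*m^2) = (c^2 - 25*m^2)/(c^2 + 3*c*m - 18*m^2)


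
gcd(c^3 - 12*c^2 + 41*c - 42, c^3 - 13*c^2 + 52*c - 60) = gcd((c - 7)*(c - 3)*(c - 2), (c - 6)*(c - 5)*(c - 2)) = c - 2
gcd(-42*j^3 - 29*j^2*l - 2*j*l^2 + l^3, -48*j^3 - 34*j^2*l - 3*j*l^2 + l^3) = 6*j^2 + 5*j*l + l^2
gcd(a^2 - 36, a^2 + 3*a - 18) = a + 6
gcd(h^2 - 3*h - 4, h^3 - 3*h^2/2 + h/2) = 1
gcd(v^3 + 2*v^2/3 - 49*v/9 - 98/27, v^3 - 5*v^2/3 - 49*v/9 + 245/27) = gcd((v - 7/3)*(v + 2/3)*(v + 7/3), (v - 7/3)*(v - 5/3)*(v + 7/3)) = v^2 - 49/9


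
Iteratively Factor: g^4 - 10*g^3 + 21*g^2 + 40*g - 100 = (g + 2)*(g^3 - 12*g^2 + 45*g - 50) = (g - 2)*(g + 2)*(g^2 - 10*g + 25) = (g - 5)*(g - 2)*(g + 2)*(g - 5)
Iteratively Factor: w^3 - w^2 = (w)*(w^2 - w) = w^2*(w - 1)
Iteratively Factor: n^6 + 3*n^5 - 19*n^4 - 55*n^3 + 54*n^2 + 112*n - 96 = (n + 4)*(n^5 - n^4 - 15*n^3 + 5*n^2 + 34*n - 24) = (n - 1)*(n + 4)*(n^4 - 15*n^2 - 10*n + 24) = (n - 1)*(n + 3)*(n + 4)*(n^3 - 3*n^2 - 6*n + 8) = (n - 1)*(n + 2)*(n + 3)*(n + 4)*(n^2 - 5*n + 4) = (n - 1)^2*(n + 2)*(n + 3)*(n + 4)*(n - 4)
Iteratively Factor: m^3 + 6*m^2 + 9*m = (m)*(m^2 + 6*m + 9) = m*(m + 3)*(m + 3)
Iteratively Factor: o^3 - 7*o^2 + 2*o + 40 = (o - 4)*(o^2 - 3*o - 10) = (o - 5)*(o - 4)*(o + 2)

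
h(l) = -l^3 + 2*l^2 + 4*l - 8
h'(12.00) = -380.00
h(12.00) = -1400.00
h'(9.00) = -203.00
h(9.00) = -539.00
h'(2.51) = -4.86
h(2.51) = -1.17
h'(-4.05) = -61.41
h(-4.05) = 75.04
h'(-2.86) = -31.98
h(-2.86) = 20.31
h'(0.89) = 5.18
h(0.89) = -3.56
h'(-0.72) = -0.44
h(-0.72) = -9.47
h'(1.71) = 2.07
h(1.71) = -0.31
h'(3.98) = -27.60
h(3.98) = -23.44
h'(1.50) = 3.25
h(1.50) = -0.88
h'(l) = -3*l^2 + 4*l + 4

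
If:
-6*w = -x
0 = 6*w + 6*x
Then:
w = 0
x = 0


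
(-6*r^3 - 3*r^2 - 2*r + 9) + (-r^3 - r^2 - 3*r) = -7*r^3 - 4*r^2 - 5*r + 9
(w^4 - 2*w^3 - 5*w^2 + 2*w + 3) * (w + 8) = w^5 + 6*w^4 - 21*w^3 - 38*w^2 + 19*w + 24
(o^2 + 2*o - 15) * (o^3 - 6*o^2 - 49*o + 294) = o^5 - 4*o^4 - 76*o^3 + 286*o^2 + 1323*o - 4410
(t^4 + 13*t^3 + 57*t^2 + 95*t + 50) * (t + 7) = t^5 + 20*t^4 + 148*t^3 + 494*t^2 + 715*t + 350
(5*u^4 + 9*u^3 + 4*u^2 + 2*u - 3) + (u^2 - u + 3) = 5*u^4 + 9*u^3 + 5*u^2 + u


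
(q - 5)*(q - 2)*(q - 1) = q^3 - 8*q^2 + 17*q - 10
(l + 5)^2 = l^2 + 10*l + 25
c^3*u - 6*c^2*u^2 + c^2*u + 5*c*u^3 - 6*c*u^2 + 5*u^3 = (c - 5*u)*(c - u)*(c*u + u)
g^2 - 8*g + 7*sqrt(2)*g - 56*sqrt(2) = (g - 8)*(g + 7*sqrt(2))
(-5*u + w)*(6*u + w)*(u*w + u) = -30*u^3*w - 30*u^3 + u^2*w^2 + u^2*w + u*w^3 + u*w^2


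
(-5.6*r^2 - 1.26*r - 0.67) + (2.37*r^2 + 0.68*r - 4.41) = -3.23*r^2 - 0.58*r - 5.08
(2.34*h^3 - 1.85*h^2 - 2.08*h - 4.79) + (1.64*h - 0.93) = 2.34*h^3 - 1.85*h^2 - 0.44*h - 5.72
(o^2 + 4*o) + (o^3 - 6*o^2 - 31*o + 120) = o^3 - 5*o^2 - 27*o + 120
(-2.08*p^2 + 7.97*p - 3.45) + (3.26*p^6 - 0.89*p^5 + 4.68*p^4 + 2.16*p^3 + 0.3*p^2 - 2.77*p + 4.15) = 3.26*p^6 - 0.89*p^5 + 4.68*p^4 + 2.16*p^3 - 1.78*p^2 + 5.2*p + 0.7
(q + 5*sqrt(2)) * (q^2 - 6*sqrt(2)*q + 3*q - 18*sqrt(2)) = q^3 - sqrt(2)*q^2 + 3*q^2 - 60*q - 3*sqrt(2)*q - 180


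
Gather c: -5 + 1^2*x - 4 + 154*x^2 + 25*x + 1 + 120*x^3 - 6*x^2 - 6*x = 120*x^3 + 148*x^2 + 20*x - 8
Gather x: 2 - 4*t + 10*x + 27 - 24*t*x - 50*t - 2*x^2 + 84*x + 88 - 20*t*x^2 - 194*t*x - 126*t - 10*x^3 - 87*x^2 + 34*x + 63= -180*t - 10*x^3 + x^2*(-20*t - 89) + x*(128 - 218*t) + 180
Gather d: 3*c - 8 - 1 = 3*c - 9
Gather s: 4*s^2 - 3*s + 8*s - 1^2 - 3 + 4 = 4*s^2 + 5*s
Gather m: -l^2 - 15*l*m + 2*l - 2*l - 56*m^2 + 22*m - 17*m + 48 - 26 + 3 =-l^2 - 56*m^2 + m*(5 - 15*l) + 25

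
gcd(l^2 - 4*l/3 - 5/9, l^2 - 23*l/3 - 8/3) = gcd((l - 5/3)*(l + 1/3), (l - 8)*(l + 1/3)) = l + 1/3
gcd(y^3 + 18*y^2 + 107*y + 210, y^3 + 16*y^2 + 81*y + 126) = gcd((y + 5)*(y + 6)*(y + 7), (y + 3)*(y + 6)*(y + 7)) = y^2 + 13*y + 42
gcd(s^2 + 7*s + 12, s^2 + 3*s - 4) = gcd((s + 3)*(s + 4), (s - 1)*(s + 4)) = s + 4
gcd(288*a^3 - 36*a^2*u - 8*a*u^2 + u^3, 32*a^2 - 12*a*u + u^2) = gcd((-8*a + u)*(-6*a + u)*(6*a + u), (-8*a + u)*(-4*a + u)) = -8*a + u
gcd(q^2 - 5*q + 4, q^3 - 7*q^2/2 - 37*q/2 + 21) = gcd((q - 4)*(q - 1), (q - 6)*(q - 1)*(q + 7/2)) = q - 1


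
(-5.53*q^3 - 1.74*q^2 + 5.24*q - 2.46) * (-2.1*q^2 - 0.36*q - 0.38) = 11.613*q^5 + 5.6448*q^4 - 8.2762*q^3 + 3.9408*q^2 - 1.1056*q + 0.9348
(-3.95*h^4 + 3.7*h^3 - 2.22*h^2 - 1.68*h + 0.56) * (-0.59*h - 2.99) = 2.3305*h^5 + 9.6275*h^4 - 9.7532*h^3 + 7.629*h^2 + 4.6928*h - 1.6744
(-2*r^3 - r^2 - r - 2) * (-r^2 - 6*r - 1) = 2*r^5 + 13*r^4 + 9*r^3 + 9*r^2 + 13*r + 2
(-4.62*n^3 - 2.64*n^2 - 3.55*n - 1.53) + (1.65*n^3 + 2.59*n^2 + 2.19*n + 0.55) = -2.97*n^3 - 0.0500000000000003*n^2 - 1.36*n - 0.98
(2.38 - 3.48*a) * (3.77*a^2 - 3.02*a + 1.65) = -13.1196*a^3 + 19.4822*a^2 - 12.9296*a + 3.927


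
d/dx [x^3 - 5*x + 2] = 3*x^2 - 5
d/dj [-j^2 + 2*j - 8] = 2 - 2*j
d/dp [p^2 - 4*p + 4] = 2*p - 4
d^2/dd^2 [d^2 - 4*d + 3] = 2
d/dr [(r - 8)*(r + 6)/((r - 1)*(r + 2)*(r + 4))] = (-r^4 + 4*r^3 + 156*r^2 + 464*r + 112)/(r^6 + 10*r^5 + 29*r^4 + 4*r^3 - 76*r^2 - 32*r + 64)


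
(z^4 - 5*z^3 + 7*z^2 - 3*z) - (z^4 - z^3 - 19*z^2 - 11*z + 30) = -4*z^3 + 26*z^2 + 8*z - 30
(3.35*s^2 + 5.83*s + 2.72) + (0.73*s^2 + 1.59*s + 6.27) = 4.08*s^2 + 7.42*s + 8.99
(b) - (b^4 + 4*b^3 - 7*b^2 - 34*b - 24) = -b^4 - 4*b^3 + 7*b^2 + 35*b + 24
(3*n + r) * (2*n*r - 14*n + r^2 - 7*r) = 6*n^2*r - 42*n^2 + 5*n*r^2 - 35*n*r + r^3 - 7*r^2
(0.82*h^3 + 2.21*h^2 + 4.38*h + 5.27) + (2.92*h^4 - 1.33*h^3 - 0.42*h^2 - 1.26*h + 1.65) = 2.92*h^4 - 0.51*h^3 + 1.79*h^2 + 3.12*h + 6.92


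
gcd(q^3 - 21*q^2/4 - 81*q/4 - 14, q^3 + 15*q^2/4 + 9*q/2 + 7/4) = q^2 + 11*q/4 + 7/4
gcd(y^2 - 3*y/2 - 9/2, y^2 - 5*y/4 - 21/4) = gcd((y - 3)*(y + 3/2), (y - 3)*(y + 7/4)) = y - 3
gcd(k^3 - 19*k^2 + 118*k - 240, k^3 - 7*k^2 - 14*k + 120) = k^2 - 11*k + 30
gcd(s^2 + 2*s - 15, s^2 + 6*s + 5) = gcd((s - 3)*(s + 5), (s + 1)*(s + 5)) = s + 5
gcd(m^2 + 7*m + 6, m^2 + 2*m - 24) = m + 6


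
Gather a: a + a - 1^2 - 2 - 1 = 2*a - 4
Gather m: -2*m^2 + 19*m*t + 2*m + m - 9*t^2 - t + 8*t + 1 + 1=-2*m^2 + m*(19*t + 3) - 9*t^2 + 7*t + 2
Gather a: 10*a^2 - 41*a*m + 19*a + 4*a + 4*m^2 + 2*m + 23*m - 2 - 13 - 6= 10*a^2 + a*(23 - 41*m) + 4*m^2 + 25*m - 21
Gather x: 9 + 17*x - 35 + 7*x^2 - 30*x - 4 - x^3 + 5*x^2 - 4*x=-x^3 + 12*x^2 - 17*x - 30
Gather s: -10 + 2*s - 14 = 2*s - 24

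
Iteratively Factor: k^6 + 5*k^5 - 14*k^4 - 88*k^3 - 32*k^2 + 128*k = (k - 1)*(k^5 + 6*k^4 - 8*k^3 - 96*k^2 - 128*k) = (k - 1)*(k + 2)*(k^4 + 4*k^3 - 16*k^2 - 64*k) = (k - 1)*(k + 2)*(k + 4)*(k^3 - 16*k) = k*(k - 1)*(k + 2)*(k + 4)*(k^2 - 16) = k*(k - 4)*(k - 1)*(k + 2)*(k + 4)*(k + 4)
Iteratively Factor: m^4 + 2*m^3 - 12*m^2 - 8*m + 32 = (m + 4)*(m^3 - 2*m^2 - 4*m + 8) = (m - 2)*(m + 4)*(m^2 - 4) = (m - 2)*(m + 2)*(m + 4)*(m - 2)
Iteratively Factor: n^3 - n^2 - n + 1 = (n - 1)*(n^2 - 1) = (n - 1)*(n + 1)*(n - 1)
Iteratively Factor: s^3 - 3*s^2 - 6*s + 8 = (s - 4)*(s^2 + s - 2) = (s - 4)*(s + 2)*(s - 1)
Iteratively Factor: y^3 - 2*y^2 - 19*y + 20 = (y - 1)*(y^2 - y - 20) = (y - 5)*(y - 1)*(y + 4)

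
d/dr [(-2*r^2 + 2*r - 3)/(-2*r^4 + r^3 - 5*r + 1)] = (2*(2*r - 1)*(2*r^4 - r^3 + 5*r - 1) - (2*r^2 - 2*r + 3)*(8*r^3 - 3*r^2 + 5))/(2*r^4 - r^3 + 5*r - 1)^2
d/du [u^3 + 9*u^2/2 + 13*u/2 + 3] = 3*u^2 + 9*u + 13/2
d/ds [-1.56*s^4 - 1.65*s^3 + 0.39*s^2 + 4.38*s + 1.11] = -6.24*s^3 - 4.95*s^2 + 0.78*s + 4.38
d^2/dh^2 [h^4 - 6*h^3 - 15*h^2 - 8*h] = 12*h^2 - 36*h - 30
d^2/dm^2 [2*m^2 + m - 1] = 4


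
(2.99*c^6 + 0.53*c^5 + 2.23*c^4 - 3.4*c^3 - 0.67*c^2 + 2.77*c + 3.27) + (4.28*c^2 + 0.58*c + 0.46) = 2.99*c^6 + 0.53*c^5 + 2.23*c^4 - 3.4*c^3 + 3.61*c^2 + 3.35*c + 3.73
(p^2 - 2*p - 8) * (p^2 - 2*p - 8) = p^4 - 4*p^3 - 12*p^2 + 32*p + 64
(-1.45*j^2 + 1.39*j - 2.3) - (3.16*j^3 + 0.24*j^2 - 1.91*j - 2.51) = -3.16*j^3 - 1.69*j^2 + 3.3*j + 0.21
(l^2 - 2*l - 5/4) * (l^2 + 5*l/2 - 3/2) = l^4 + l^3/2 - 31*l^2/4 - l/8 + 15/8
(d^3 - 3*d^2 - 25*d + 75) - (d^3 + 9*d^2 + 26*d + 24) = -12*d^2 - 51*d + 51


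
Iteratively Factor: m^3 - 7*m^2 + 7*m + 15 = (m + 1)*(m^2 - 8*m + 15) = (m - 3)*(m + 1)*(m - 5)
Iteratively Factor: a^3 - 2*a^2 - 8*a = (a + 2)*(a^2 - 4*a) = a*(a + 2)*(a - 4)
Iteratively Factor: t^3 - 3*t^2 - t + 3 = (t - 3)*(t^2 - 1) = (t - 3)*(t + 1)*(t - 1)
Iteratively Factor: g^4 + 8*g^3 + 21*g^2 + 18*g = (g + 3)*(g^3 + 5*g^2 + 6*g) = g*(g + 3)*(g^2 + 5*g + 6) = g*(g + 3)^2*(g + 2)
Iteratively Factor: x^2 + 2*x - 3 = (x + 3)*(x - 1)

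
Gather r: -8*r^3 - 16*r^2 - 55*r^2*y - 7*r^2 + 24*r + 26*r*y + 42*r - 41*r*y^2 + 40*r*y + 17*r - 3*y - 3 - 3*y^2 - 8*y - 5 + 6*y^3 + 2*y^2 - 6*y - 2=-8*r^3 + r^2*(-55*y - 23) + r*(-41*y^2 + 66*y + 83) + 6*y^3 - y^2 - 17*y - 10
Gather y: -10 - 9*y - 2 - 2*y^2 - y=-2*y^2 - 10*y - 12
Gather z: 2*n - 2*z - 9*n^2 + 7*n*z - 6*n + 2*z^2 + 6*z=-9*n^2 - 4*n + 2*z^2 + z*(7*n + 4)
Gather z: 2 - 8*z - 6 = -8*z - 4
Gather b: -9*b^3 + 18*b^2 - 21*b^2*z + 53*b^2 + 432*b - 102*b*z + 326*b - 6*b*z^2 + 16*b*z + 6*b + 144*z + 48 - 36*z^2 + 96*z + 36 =-9*b^3 + b^2*(71 - 21*z) + b*(-6*z^2 - 86*z + 764) - 36*z^2 + 240*z + 84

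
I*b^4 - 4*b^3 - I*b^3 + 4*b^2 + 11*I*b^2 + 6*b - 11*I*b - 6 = (b - 1)*(b - I)*(b + 6*I)*(I*b + 1)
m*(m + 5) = m^2 + 5*m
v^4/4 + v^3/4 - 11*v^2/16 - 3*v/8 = v*(v/4 + 1/2)*(v - 3/2)*(v + 1/2)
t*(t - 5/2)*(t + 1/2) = t^3 - 2*t^2 - 5*t/4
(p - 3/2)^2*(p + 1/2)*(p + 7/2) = p^4 + p^3 - 8*p^2 + 15*p/4 + 63/16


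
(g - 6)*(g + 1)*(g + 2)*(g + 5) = g^4 + 2*g^3 - 31*g^2 - 92*g - 60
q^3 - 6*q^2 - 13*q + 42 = (q - 7)*(q - 2)*(q + 3)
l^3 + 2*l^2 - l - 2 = (l - 1)*(l + 1)*(l + 2)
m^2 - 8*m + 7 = (m - 7)*(m - 1)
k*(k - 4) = k^2 - 4*k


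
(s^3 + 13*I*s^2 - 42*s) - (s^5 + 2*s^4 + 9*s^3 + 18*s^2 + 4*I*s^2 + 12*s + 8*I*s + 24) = -s^5 - 2*s^4 - 8*s^3 - 18*s^2 + 9*I*s^2 - 54*s - 8*I*s - 24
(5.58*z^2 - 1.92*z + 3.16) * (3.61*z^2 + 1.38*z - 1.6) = 20.1438*z^4 + 0.7692*z^3 - 0.17*z^2 + 7.4328*z - 5.056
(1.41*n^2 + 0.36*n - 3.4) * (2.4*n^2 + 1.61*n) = 3.384*n^4 + 3.1341*n^3 - 7.5804*n^2 - 5.474*n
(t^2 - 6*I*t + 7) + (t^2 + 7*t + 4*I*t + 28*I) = 2*t^2 + 7*t - 2*I*t + 7 + 28*I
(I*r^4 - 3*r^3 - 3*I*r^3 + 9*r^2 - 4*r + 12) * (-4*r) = -4*I*r^5 + 12*r^4 + 12*I*r^4 - 36*r^3 + 16*r^2 - 48*r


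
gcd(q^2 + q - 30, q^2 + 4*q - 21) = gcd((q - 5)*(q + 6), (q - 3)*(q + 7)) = 1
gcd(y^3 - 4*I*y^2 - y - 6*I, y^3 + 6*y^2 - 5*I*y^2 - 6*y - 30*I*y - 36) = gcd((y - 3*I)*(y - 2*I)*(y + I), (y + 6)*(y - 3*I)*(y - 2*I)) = y^2 - 5*I*y - 6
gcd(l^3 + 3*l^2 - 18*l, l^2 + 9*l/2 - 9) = l + 6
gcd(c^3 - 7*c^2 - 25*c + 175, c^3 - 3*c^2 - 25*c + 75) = c^2 - 25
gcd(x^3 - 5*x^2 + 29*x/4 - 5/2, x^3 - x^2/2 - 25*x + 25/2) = x - 1/2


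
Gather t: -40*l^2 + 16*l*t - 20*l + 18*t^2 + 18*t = -40*l^2 - 20*l + 18*t^2 + t*(16*l + 18)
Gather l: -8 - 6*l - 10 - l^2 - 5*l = -l^2 - 11*l - 18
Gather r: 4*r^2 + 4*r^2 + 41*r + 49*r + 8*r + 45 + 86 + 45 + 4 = 8*r^2 + 98*r + 180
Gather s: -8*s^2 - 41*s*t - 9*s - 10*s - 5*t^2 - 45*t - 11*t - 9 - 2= -8*s^2 + s*(-41*t - 19) - 5*t^2 - 56*t - 11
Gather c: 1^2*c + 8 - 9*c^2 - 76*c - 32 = -9*c^2 - 75*c - 24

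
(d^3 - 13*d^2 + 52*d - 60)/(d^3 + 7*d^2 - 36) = (d^2 - 11*d + 30)/(d^2 + 9*d + 18)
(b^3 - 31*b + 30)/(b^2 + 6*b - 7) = (b^2 + b - 30)/(b + 7)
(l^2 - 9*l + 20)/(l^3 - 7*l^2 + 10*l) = (l - 4)/(l*(l - 2))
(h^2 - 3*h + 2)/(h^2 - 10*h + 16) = (h - 1)/(h - 8)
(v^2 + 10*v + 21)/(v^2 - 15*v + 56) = (v^2 + 10*v + 21)/(v^2 - 15*v + 56)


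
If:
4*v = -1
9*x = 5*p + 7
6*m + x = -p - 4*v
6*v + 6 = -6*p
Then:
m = 25/108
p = -3/4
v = -1/4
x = 13/36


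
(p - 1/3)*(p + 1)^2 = p^3 + 5*p^2/3 + p/3 - 1/3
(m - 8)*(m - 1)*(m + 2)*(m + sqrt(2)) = m^4 - 7*m^3 + sqrt(2)*m^3 - 10*m^2 - 7*sqrt(2)*m^2 - 10*sqrt(2)*m + 16*m + 16*sqrt(2)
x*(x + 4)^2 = x^3 + 8*x^2 + 16*x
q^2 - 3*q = q*(q - 3)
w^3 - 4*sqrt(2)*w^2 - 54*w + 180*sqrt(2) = (w - 6*sqrt(2))*(w - 3*sqrt(2))*(w + 5*sqrt(2))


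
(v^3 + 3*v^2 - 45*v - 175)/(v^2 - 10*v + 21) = (v^2 + 10*v + 25)/(v - 3)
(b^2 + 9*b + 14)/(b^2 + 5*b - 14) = (b + 2)/(b - 2)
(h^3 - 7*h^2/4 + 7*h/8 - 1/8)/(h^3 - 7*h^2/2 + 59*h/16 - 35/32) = 4*(4*h^2 - 5*h + 1)/(16*h^2 - 48*h + 35)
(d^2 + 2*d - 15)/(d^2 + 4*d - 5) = (d - 3)/(d - 1)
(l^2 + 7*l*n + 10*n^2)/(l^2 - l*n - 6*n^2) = (l + 5*n)/(l - 3*n)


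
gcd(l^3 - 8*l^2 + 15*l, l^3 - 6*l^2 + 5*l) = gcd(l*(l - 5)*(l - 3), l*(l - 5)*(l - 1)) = l^2 - 5*l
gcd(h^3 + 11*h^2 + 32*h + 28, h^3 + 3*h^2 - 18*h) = 1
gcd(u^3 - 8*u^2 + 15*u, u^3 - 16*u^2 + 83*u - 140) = u - 5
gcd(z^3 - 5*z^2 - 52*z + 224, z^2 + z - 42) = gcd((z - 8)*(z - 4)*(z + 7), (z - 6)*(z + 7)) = z + 7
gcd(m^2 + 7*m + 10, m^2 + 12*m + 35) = m + 5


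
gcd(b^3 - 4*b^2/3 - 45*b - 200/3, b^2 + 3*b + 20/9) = b + 5/3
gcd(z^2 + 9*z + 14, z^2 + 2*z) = z + 2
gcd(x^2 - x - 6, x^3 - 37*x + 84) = x - 3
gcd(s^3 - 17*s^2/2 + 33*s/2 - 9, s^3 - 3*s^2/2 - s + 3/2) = s^2 - 5*s/2 + 3/2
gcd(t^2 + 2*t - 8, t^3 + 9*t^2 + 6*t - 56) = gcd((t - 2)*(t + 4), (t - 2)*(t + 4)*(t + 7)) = t^2 + 2*t - 8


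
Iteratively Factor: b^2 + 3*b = (b + 3)*(b)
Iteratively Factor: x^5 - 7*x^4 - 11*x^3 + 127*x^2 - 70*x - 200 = (x - 2)*(x^4 - 5*x^3 - 21*x^2 + 85*x + 100) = (x - 2)*(x + 4)*(x^3 - 9*x^2 + 15*x + 25) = (x - 5)*(x - 2)*(x + 4)*(x^2 - 4*x - 5) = (x - 5)*(x - 2)*(x + 1)*(x + 4)*(x - 5)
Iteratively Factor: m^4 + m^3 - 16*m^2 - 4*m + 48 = (m - 2)*(m^3 + 3*m^2 - 10*m - 24) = (m - 2)*(m + 2)*(m^2 + m - 12) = (m - 2)*(m + 2)*(m + 4)*(m - 3)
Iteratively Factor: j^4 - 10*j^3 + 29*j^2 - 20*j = (j - 5)*(j^3 - 5*j^2 + 4*j) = (j - 5)*(j - 4)*(j^2 - j) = j*(j - 5)*(j - 4)*(j - 1)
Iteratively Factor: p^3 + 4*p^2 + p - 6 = (p + 2)*(p^2 + 2*p - 3) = (p + 2)*(p + 3)*(p - 1)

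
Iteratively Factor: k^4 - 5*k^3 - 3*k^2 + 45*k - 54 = (k - 3)*(k^3 - 2*k^2 - 9*k + 18) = (k - 3)^2*(k^2 + k - 6) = (k - 3)^2*(k + 3)*(k - 2)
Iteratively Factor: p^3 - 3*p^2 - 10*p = (p)*(p^2 - 3*p - 10) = p*(p + 2)*(p - 5)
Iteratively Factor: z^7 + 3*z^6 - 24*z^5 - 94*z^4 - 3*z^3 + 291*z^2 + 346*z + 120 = (z + 1)*(z^6 + 2*z^5 - 26*z^4 - 68*z^3 + 65*z^2 + 226*z + 120) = (z + 1)^2*(z^5 + z^4 - 27*z^3 - 41*z^2 + 106*z + 120) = (z - 2)*(z + 1)^2*(z^4 + 3*z^3 - 21*z^2 - 83*z - 60) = (z - 2)*(z + 1)^3*(z^3 + 2*z^2 - 23*z - 60) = (z - 5)*(z - 2)*(z + 1)^3*(z^2 + 7*z + 12) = (z - 5)*(z - 2)*(z + 1)^3*(z + 3)*(z + 4)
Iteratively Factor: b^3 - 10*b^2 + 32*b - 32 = (b - 4)*(b^2 - 6*b + 8) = (b - 4)*(b - 2)*(b - 4)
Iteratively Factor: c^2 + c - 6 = (c + 3)*(c - 2)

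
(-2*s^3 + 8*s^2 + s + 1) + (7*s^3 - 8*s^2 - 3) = 5*s^3 + s - 2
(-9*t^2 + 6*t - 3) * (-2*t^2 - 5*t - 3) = 18*t^4 + 33*t^3 + 3*t^2 - 3*t + 9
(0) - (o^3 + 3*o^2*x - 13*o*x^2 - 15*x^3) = -o^3 - 3*o^2*x + 13*o*x^2 + 15*x^3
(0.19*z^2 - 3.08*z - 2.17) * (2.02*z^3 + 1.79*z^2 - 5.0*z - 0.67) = 0.3838*z^5 - 5.8815*z^4 - 10.8466*z^3 + 11.3884*z^2 + 12.9136*z + 1.4539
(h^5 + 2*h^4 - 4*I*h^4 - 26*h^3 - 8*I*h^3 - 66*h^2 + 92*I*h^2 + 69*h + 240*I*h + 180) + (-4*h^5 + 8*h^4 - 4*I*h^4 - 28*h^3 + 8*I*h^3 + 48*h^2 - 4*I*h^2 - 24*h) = -3*h^5 + 10*h^4 - 8*I*h^4 - 54*h^3 - 18*h^2 + 88*I*h^2 + 45*h + 240*I*h + 180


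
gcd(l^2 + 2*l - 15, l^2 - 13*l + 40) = 1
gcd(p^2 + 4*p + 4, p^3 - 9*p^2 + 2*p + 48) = p + 2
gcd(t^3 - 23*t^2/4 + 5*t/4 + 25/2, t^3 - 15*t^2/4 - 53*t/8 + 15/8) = t - 5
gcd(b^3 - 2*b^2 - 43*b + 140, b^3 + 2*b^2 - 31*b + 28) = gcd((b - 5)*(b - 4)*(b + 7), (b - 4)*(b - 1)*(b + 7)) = b^2 + 3*b - 28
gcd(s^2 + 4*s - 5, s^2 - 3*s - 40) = s + 5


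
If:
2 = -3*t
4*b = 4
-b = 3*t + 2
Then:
No Solution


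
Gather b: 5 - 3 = 2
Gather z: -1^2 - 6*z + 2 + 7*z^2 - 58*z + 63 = 7*z^2 - 64*z + 64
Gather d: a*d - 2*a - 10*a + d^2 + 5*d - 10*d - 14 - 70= -12*a + d^2 + d*(a - 5) - 84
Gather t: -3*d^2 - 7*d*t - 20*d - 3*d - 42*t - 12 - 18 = -3*d^2 - 23*d + t*(-7*d - 42) - 30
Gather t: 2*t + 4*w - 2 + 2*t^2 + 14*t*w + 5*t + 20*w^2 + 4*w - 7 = 2*t^2 + t*(14*w + 7) + 20*w^2 + 8*w - 9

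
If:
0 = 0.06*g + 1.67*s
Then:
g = -27.8333333333333*s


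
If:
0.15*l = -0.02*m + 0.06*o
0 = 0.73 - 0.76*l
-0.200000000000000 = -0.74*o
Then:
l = 0.96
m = -6.39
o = 0.27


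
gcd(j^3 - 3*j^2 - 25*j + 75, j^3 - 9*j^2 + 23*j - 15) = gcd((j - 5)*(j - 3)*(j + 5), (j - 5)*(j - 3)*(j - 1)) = j^2 - 8*j + 15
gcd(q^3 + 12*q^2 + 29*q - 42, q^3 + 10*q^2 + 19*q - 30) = q^2 + 5*q - 6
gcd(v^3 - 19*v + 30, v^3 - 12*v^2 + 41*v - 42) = v^2 - 5*v + 6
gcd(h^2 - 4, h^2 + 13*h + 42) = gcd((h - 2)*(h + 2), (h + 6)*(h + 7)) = 1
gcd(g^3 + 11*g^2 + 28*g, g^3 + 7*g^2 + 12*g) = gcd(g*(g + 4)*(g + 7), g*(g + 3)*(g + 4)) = g^2 + 4*g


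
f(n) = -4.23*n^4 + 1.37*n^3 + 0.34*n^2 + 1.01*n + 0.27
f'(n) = -16.92*n^3 + 4.11*n^2 + 0.68*n + 1.01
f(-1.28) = -14.69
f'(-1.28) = 42.36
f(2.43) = -123.10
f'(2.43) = -215.85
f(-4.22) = -1442.39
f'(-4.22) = 1342.90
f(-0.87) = -3.68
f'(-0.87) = 14.67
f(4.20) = -1204.24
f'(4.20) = -1177.20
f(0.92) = -0.48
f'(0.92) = -8.06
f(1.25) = -5.59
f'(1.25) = -24.76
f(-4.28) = -1524.67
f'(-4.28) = 1399.96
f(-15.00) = -218705.88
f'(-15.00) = 58020.56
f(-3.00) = -379.32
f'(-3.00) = 492.80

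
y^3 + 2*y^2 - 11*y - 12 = (y - 3)*(y + 1)*(y + 4)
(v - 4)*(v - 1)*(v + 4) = v^3 - v^2 - 16*v + 16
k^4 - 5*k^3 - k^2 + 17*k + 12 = (k - 4)*(k - 3)*(k + 1)^2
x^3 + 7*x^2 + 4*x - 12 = (x - 1)*(x + 2)*(x + 6)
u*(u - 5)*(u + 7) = u^3 + 2*u^2 - 35*u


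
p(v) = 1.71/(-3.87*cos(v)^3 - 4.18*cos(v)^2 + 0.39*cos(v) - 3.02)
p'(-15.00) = 0.00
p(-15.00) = -0.42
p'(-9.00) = 0.07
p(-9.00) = -0.44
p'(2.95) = -0.06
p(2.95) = -0.45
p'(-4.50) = 0.26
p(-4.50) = -0.53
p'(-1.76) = -0.25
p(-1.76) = -0.53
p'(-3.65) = -0.06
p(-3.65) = -0.43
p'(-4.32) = 0.23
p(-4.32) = -0.48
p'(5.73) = 0.21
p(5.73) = -0.21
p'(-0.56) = 0.21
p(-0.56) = -0.21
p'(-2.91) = 0.07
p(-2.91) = -0.45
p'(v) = 1.71*(-11.61*sin(v)*cos(v)^2 - 8.36*sin(v)*cos(v) + 0.39*sin(v))/(-3.87*cos(v)^3 - 4.18*cos(v)^2 + 0.39*cos(v) - 3.02)^2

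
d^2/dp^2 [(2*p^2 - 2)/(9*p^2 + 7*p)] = 4*(-63*p^3 - 243*p^2 - 189*p - 49)/(p^3*(729*p^3 + 1701*p^2 + 1323*p + 343))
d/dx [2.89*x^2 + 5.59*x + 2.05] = 5.78*x + 5.59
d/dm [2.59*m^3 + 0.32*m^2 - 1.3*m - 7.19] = 7.77*m^2 + 0.64*m - 1.3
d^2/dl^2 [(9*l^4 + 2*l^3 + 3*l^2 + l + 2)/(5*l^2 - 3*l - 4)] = 2*(225*l^6 - 405*l^5 - 297*l^4 + 992*l^3 + 1266*l^2 + 66*l + 94)/(125*l^6 - 225*l^5 - 165*l^4 + 333*l^3 + 132*l^2 - 144*l - 64)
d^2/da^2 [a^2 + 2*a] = 2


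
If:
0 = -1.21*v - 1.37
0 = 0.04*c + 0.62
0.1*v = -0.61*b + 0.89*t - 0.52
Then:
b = 1.45901639344262*t - 0.666847310662512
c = -15.50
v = -1.13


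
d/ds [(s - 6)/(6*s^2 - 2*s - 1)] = (-6*s^2 + 72*s - 13)/(36*s^4 - 24*s^3 - 8*s^2 + 4*s + 1)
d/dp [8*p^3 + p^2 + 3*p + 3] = 24*p^2 + 2*p + 3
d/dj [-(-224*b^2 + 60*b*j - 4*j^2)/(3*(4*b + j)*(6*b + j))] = 4*b*(-920*b^2 - 64*b*j + 25*j^2)/(3*(576*b^4 + 480*b^3*j + 148*b^2*j^2 + 20*b*j^3 + j^4))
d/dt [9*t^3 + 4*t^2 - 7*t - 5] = 27*t^2 + 8*t - 7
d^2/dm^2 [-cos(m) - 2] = cos(m)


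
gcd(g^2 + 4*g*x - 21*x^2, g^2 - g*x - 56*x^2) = g + 7*x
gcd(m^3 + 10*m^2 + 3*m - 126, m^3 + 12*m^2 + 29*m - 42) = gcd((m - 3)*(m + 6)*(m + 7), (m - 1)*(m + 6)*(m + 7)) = m^2 + 13*m + 42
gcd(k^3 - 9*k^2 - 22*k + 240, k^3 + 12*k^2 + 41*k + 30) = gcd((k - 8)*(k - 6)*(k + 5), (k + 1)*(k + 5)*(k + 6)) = k + 5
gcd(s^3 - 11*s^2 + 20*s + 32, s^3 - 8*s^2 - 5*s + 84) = s - 4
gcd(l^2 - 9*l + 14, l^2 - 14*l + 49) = l - 7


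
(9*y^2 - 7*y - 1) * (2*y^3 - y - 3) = 18*y^5 - 14*y^4 - 11*y^3 - 20*y^2 + 22*y + 3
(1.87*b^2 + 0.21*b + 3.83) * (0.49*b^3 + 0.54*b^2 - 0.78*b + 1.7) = 0.9163*b^5 + 1.1127*b^4 + 0.5315*b^3 + 5.0834*b^2 - 2.6304*b + 6.511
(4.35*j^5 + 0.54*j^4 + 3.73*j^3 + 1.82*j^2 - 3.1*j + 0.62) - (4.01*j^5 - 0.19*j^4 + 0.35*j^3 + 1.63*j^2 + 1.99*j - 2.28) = 0.34*j^5 + 0.73*j^4 + 3.38*j^3 + 0.19*j^2 - 5.09*j + 2.9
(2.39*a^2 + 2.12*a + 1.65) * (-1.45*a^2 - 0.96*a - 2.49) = -3.4655*a^4 - 5.3684*a^3 - 10.3788*a^2 - 6.8628*a - 4.1085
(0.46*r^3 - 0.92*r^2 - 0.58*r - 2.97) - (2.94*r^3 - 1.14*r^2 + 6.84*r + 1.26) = -2.48*r^3 + 0.22*r^2 - 7.42*r - 4.23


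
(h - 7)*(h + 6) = h^2 - h - 42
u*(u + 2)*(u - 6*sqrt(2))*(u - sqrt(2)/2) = u^4 - 13*sqrt(2)*u^3/2 + 2*u^3 - 13*sqrt(2)*u^2 + 6*u^2 + 12*u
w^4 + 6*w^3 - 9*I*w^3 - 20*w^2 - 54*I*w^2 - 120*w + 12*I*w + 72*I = (w + 6)*(w - 6*I)*(w - 2*I)*(w - I)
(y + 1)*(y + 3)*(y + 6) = y^3 + 10*y^2 + 27*y + 18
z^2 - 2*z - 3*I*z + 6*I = (z - 2)*(z - 3*I)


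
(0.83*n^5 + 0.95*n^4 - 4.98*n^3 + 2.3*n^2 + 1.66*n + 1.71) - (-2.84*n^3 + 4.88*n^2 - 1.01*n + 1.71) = 0.83*n^5 + 0.95*n^4 - 2.14*n^3 - 2.58*n^2 + 2.67*n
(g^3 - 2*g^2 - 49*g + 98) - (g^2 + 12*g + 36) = g^3 - 3*g^2 - 61*g + 62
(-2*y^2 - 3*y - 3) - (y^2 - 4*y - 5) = -3*y^2 + y + 2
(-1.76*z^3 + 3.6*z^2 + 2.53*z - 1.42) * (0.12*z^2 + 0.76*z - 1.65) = -0.2112*z^5 - 0.9056*z^4 + 5.9436*z^3 - 4.1876*z^2 - 5.2537*z + 2.343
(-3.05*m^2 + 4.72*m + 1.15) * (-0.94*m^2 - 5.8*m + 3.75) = 2.867*m^4 + 13.2532*m^3 - 39.8945*m^2 + 11.03*m + 4.3125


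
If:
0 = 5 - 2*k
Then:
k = 5/2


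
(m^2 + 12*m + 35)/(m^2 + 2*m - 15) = (m + 7)/(m - 3)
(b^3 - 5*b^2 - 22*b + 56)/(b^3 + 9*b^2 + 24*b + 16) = (b^2 - 9*b + 14)/(b^2 + 5*b + 4)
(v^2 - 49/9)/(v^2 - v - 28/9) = (3*v + 7)/(3*v + 4)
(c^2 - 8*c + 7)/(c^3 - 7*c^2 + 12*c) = (c^2 - 8*c + 7)/(c*(c^2 - 7*c + 12))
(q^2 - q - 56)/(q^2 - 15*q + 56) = (q + 7)/(q - 7)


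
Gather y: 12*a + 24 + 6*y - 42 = 12*a + 6*y - 18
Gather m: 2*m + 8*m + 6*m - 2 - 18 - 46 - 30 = 16*m - 96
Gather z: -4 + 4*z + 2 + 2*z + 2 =6*z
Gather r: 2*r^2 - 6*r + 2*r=2*r^2 - 4*r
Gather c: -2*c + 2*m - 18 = -2*c + 2*m - 18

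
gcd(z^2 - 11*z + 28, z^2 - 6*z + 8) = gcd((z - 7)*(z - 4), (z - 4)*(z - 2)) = z - 4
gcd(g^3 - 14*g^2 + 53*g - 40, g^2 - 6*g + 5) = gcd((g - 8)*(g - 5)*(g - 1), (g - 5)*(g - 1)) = g^2 - 6*g + 5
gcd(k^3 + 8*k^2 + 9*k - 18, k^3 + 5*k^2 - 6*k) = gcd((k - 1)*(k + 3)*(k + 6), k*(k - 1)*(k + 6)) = k^2 + 5*k - 6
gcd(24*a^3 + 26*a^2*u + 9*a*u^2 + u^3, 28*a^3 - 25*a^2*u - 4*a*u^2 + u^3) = 4*a + u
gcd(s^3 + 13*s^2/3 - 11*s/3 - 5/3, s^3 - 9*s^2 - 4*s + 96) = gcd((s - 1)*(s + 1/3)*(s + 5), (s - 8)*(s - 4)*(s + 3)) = 1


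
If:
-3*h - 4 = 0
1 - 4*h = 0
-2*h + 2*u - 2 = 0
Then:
No Solution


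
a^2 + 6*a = a*(a + 6)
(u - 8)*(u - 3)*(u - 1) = u^3 - 12*u^2 + 35*u - 24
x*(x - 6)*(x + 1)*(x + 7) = x^4 + 2*x^3 - 41*x^2 - 42*x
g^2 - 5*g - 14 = (g - 7)*(g + 2)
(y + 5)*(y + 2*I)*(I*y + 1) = I*y^3 - y^2 + 5*I*y^2 - 5*y + 2*I*y + 10*I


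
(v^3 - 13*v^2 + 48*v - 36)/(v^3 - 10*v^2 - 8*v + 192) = (v^2 - 7*v + 6)/(v^2 - 4*v - 32)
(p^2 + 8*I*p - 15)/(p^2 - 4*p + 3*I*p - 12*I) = (p + 5*I)/(p - 4)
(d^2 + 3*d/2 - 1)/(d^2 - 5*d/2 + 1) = (d + 2)/(d - 2)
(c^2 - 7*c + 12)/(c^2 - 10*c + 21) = (c - 4)/(c - 7)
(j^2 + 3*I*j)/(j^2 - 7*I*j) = (j + 3*I)/(j - 7*I)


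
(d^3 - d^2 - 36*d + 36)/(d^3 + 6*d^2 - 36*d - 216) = (d - 1)/(d + 6)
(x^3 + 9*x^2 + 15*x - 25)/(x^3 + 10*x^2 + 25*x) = (x - 1)/x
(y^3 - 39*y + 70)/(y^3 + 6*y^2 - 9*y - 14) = (y - 5)/(y + 1)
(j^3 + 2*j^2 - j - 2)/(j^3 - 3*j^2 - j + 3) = (j + 2)/(j - 3)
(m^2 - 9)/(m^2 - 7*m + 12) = (m + 3)/(m - 4)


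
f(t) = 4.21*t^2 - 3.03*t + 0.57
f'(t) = 8.42*t - 3.03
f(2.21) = 14.44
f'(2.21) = 15.58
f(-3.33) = 57.34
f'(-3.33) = -31.07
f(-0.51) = 3.21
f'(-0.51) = -7.32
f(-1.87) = 20.96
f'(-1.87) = -18.78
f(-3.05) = 48.98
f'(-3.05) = -28.71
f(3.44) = 39.97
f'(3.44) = 25.93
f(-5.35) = 137.28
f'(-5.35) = -48.08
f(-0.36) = 2.21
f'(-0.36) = -6.06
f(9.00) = 314.31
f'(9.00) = 72.75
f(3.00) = 29.37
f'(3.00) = 22.23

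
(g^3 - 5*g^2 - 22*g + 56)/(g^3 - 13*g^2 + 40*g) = (g^3 - 5*g^2 - 22*g + 56)/(g*(g^2 - 13*g + 40))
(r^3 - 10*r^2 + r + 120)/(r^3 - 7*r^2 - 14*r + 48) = (r - 5)/(r - 2)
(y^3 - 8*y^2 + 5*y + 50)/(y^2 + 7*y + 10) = (y^2 - 10*y + 25)/(y + 5)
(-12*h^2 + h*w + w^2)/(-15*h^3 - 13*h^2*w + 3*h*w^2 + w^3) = (4*h + w)/(5*h^2 + 6*h*w + w^2)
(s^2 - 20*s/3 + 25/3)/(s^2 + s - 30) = (s - 5/3)/(s + 6)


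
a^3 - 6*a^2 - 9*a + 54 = (a - 6)*(a - 3)*(a + 3)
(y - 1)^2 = y^2 - 2*y + 1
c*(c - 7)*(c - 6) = c^3 - 13*c^2 + 42*c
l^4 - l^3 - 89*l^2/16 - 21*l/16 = l*(l - 3)*(l + 1/4)*(l + 7/4)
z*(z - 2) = z^2 - 2*z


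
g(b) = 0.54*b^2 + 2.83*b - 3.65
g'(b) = 1.08*b + 2.83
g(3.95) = 15.95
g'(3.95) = 7.10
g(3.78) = 14.76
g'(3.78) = 6.91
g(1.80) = 3.19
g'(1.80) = 4.77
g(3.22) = 11.06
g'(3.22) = 6.31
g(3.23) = 11.12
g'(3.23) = 6.32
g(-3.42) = -7.01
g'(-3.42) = -0.86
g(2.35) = 5.98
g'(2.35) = 5.37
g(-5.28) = -3.54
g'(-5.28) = -2.87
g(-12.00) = 40.15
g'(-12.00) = -10.13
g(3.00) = 9.70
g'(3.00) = 6.07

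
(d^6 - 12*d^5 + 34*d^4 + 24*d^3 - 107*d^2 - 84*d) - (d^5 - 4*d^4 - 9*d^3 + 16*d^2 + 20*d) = d^6 - 13*d^5 + 38*d^4 + 33*d^3 - 123*d^2 - 104*d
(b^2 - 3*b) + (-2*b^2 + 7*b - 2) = -b^2 + 4*b - 2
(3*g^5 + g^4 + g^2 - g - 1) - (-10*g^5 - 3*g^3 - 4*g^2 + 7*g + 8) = 13*g^5 + g^4 + 3*g^3 + 5*g^2 - 8*g - 9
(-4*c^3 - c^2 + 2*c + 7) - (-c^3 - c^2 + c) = -3*c^3 + c + 7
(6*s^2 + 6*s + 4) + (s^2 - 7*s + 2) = 7*s^2 - s + 6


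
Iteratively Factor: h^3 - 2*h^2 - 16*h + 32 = (h - 2)*(h^2 - 16) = (h - 2)*(h + 4)*(h - 4)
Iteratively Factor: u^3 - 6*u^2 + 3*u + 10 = (u + 1)*(u^2 - 7*u + 10) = (u - 2)*(u + 1)*(u - 5)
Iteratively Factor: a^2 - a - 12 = (a + 3)*(a - 4)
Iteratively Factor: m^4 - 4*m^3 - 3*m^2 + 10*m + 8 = (m + 1)*(m^3 - 5*m^2 + 2*m + 8) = (m - 2)*(m + 1)*(m^2 - 3*m - 4) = (m - 4)*(m - 2)*(m + 1)*(m + 1)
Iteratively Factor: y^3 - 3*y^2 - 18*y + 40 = (y + 4)*(y^2 - 7*y + 10) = (y - 5)*(y + 4)*(y - 2)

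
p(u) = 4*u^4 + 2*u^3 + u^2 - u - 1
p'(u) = 16*u^3 + 6*u^2 + 2*u - 1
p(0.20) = -1.14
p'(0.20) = -0.23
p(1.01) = 5.23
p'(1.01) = 23.63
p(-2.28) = 90.87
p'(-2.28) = -164.01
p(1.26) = 13.41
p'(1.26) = 43.05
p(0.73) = 0.72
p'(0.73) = 9.88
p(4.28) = 1512.10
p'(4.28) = 1371.91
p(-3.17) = 352.43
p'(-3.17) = -456.73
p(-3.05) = 300.75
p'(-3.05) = -405.25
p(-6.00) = 4793.00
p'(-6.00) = -3253.00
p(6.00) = 5645.00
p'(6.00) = 3683.00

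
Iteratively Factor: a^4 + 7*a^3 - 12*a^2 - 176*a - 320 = (a + 4)*(a^3 + 3*a^2 - 24*a - 80) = (a - 5)*(a + 4)*(a^2 + 8*a + 16) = (a - 5)*(a + 4)^2*(a + 4)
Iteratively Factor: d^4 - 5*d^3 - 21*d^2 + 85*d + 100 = (d + 4)*(d^3 - 9*d^2 + 15*d + 25) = (d - 5)*(d + 4)*(d^2 - 4*d - 5) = (d - 5)*(d + 1)*(d + 4)*(d - 5)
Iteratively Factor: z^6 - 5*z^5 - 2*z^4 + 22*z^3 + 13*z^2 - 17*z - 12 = (z - 4)*(z^5 - z^4 - 6*z^3 - 2*z^2 + 5*z + 3) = (z - 4)*(z + 1)*(z^4 - 2*z^3 - 4*z^2 + 2*z + 3) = (z - 4)*(z - 3)*(z + 1)*(z^3 + z^2 - z - 1) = (z - 4)*(z - 3)*(z + 1)^2*(z^2 - 1) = (z - 4)*(z - 3)*(z - 1)*(z + 1)^2*(z + 1)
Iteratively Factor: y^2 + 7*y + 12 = (y + 4)*(y + 3)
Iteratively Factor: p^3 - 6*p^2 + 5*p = (p - 1)*(p^2 - 5*p) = (p - 5)*(p - 1)*(p)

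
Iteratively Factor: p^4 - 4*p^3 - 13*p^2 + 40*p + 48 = (p - 4)*(p^3 - 13*p - 12) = (p - 4)*(p + 1)*(p^2 - p - 12) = (p - 4)*(p + 1)*(p + 3)*(p - 4)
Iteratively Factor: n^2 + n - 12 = (n + 4)*(n - 3)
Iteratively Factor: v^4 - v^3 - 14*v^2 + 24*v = (v - 3)*(v^3 + 2*v^2 - 8*v) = v*(v - 3)*(v^2 + 2*v - 8) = v*(v - 3)*(v + 4)*(v - 2)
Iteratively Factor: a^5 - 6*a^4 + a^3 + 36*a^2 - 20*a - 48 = (a + 2)*(a^4 - 8*a^3 + 17*a^2 + 2*a - 24) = (a + 1)*(a + 2)*(a^3 - 9*a^2 + 26*a - 24) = (a - 2)*(a + 1)*(a + 2)*(a^2 - 7*a + 12) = (a - 4)*(a - 2)*(a + 1)*(a + 2)*(a - 3)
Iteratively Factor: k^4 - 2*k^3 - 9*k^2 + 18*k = (k - 2)*(k^3 - 9*k) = (k - 3)*(k - 2)*(k^2 + 3*k) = (k - 3)*(k - 2)*(k + 3)*(k)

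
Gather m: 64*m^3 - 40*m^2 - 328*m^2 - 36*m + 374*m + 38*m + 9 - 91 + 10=64*m^3 - 368*m^2 + 376*m - 72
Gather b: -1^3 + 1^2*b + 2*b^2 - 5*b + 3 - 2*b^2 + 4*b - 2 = 0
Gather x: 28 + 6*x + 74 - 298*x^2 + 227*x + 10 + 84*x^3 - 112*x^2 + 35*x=84*x^3 - 410*x^2 + 268*x + 112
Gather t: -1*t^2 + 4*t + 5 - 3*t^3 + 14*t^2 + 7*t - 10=-3*t^3 + 13*t^2 + 11*t - 5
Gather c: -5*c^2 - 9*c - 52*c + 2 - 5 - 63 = -5*c^2 - 61*c - 66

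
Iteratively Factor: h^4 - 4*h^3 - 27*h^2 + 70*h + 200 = (h + 4)*(h^3 - 8*h^2 + 5*h + 50) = (h - 5)*(h + 4)*(h^2 - 3*h - 10) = (h - 5)*(h + 2)*(h + 4)*(h - 5)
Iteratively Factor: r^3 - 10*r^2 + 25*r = (r)*(r^2 - 10*r + 25) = r*(r - 5)*(r - 5)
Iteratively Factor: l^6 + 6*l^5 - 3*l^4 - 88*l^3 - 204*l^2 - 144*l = (l + 3)*(l^5 + 3*l^4 - 12*l^3 - 52*l^2 - 48*l) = (l - 4)*(l + 3)*(l^4 + 7*l^3 + 16*l^2 + 12*l) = l*(l - 4)*(l + 3)*(l^3 + 7*l^2 + 16*l + 12) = l*(l - 4)*(l + 3)^2*(l^2 + 4*l + 4) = l*(l - 4)*(l + 2)*(l + 3)^2*(l + 2)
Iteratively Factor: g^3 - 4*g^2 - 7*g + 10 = (g + 2)*(g^2 - 6*g + 5) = (g - 1)*(g + 2)*(g - 5)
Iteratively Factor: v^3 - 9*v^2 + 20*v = (v - 5)*(v^2 - 4*v) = v*(v - 5)*(v - 4)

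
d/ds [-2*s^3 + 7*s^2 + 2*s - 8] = -6*s^2 + 14*s + 2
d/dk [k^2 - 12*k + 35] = 2*k - 12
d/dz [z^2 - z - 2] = 2*z - 1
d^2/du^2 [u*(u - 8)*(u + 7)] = 6*u - 2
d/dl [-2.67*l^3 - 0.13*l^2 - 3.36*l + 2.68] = -8.01*l^2 - 0.26*l - 3.36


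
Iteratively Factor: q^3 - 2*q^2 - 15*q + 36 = (q - 3)*(q^2 + q - 12) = (q - 3)^2*(q + 4)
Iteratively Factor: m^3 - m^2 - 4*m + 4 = (m - 2)*(m^2 + m - 2) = (m - 2)*(m + 2)*(m - 1)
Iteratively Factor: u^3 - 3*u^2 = (u)*(u^2 - 3*u) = u*(u - 3)*(u)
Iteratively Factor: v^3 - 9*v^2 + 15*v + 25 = (v - 5)*(v^2 - 4*v - 5) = (v - 5)^2*(v + 1)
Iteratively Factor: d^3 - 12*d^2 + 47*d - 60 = (d - 4)*(d^2 - 8*d + 15) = (d - 4)*(d - 3)*(d - 5)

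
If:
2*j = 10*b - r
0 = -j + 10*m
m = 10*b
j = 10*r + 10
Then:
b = 1/200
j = 1/2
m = 1/20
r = -19/20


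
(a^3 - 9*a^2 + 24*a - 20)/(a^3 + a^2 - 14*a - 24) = (a^3 - 9*a^2 + 24*a - 20)/(a^3 + a^2 - 14*a - 24)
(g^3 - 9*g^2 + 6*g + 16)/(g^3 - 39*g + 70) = (g^2 - 7*g - 8)/(g^2 + 2*g - 35)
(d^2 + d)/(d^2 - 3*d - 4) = d/(d - 4)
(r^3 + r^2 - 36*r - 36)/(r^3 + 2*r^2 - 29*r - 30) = (r - 6)/(r - 5)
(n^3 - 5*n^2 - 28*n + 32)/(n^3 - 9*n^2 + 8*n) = (n + 4)/n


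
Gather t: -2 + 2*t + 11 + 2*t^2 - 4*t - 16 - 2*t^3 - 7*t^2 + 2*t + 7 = -2*t^3 - 5*t^2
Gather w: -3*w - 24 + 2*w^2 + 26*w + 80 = 2*w^2 + 23*w + 56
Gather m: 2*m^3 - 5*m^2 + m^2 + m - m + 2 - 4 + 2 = 2*m^3 - 4*m^2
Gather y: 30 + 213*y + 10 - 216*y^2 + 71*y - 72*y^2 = -288*y^2 + 284*y + 40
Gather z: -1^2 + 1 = 0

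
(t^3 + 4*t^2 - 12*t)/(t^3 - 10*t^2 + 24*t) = (t^2 + 4*t - 12)/(t^2 - 10*t + 24)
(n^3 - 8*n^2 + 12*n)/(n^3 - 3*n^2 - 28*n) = (-n^2 + 8*n - 12)/(-n^2 + 3*n + 28)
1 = 1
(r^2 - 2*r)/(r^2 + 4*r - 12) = r/(r + 6)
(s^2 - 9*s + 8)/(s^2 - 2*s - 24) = (-s^2 + 9*s - 8)/(-s^2 + 2*s + 24)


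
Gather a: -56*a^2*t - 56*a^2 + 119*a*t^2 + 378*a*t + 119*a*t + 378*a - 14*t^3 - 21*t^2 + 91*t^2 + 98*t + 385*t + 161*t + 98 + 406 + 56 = a^2*(-56*t - 56) + a*(119*t^2 + 497*t + 378) - 14*t^3 + 70*t^2 + 644*t + 560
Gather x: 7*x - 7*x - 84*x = -84*x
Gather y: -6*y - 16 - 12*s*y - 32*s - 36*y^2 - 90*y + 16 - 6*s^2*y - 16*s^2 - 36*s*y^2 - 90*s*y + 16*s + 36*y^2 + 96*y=-16*s^2 - 36*s*y^2 - 16*s + y*(-6*s^2 - 102*s)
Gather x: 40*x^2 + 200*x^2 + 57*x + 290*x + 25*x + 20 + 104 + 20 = 240*x^2 + 372*x + 144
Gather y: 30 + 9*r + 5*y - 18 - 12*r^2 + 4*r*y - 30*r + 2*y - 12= -12*r^2 - 21*r + y*(4*r + 7)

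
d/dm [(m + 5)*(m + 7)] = 2*m + 12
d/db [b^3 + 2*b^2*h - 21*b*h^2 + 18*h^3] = 3*b^2 + 4*b*h - 21*h^2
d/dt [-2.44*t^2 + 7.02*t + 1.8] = 7.02 - 4.88*t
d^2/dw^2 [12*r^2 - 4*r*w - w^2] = -2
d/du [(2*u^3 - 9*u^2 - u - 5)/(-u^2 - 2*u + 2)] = (-2*u^4 - 8*u^3 + 29*u^2 - 46*u - 12)/(u^4 + 4*u^3 - 8*u + 4)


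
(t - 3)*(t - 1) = t^2 - 4*t + 3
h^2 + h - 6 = (h - 2)*(h + 3)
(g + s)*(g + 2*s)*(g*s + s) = g^3*s + 3*g^2*s^2 + g^2*s + 2*g*s^3 + 3*g*s^2 + 2*s^3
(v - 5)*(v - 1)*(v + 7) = v^3 + v^2 - 37*v + 35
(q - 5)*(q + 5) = q^2 - 25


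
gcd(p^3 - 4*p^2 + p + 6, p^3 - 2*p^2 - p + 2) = p^2 - p - 2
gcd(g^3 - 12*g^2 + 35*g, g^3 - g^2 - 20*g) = g^2 - 5*g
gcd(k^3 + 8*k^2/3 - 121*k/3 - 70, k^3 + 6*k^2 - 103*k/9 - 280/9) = k^2 + 26*k/3 + 35/3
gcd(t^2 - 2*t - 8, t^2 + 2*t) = t + 2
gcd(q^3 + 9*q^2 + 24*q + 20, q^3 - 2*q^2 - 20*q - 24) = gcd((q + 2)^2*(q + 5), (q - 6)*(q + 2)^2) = q^2 + 4*q + 4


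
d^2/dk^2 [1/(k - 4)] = 2/(k - 4)^3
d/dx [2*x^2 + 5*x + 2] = 4*x + 5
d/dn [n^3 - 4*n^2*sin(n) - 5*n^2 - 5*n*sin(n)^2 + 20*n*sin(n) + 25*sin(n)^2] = -4*n^2*cos(n) + 3*n^2 - 8*n*sin(n) - 5*n*sin(2*n) + 20*n*cos(n) - 10*n - 5*sin(n)^2 + 20*sin(n) + 25*sin(2*n)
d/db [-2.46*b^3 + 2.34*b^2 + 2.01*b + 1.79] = -7.38*b^2 + 4.68*b + 2.01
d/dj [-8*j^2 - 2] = -16*j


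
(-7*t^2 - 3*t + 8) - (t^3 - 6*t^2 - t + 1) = -t^3 - t^2 - 2*t + 7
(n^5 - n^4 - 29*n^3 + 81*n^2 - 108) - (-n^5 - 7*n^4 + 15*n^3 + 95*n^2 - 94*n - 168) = 2*n^5 + 6*n^4 - 44*n^3 - 14*n^2 + 94*n + 60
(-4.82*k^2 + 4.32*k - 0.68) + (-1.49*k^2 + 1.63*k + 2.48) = -6.31*k^2 + 5.95*k + 1.8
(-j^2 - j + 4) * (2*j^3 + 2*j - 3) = -2*j^5 - 2*j^4 + 6*j^3 + j^2 + 11*j - 12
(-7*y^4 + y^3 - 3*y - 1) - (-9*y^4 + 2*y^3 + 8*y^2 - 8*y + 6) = 2*y^4 - y^3 - 8*y^2 + 5*y - 7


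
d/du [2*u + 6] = 2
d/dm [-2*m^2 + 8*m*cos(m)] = -8*m*sin(m) - 4*m + 8*cos(m)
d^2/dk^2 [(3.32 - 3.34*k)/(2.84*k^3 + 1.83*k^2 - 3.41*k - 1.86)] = (-161.634624*k^5 + 217.181616*k^4 + 189.01282*k^3 - 337.921752*k^2 - 87.29352*k + 142.180384)/(22.906304*k^9 + 44.280144*k^8 - 53.97846*k^7 - 145.212273*k^6 + 6.811413*k^5 + 153.229311*k^4 + 59.465719*k^3 - 45.891594*k^2 - 35.391708*k - 6.434856)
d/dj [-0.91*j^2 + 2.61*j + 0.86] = 2.61 - 1.82*j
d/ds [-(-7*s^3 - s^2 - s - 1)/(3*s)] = (14*s^3 + s^2 - 1)/(3*s^2)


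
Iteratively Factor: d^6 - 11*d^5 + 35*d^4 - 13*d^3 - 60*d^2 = (d)*(d^5 - 11*d^4 + 35*d^3 - 13*d^2 - 60*d) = d*(d - 5)*(d^4 - 6*d^3 + 5*d^2 + 12*d) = d*(d - 5)*(d + 1)*(d^3 - 7*d^2 + 12*d) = d^2*(d - 5)*(d + 1)*(d^2 - 7*d + 12) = d^2*(d - 5)*(d - 3)*(d + 1)*(d - 4)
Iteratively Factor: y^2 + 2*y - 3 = (y - 1)*(y + 3)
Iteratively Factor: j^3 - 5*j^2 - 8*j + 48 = (j + 3)*(j^2 - 8*j + 16) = (j - 4)*(j + 3)*(j - 4)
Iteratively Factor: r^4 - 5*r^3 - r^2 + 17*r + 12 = (r + 1)*(r^3 - 6*r^2 + 5*r + 12) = (r - 3)*(r + 1)*(r^2 - 3*r - 4) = (r - 3)*(r + 1)^2*(r - 4)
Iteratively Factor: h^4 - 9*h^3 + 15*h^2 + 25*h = (h - 5)*(h^3 - 4*h^2 - 5*h) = h*(h - 5)*(h^2 - 4*h - 5) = h*(h - 5)*(h + 1)*(h - 5)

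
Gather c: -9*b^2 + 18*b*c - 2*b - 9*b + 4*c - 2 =-9*b^2 - 11*b + c*(18*b + 4) - 2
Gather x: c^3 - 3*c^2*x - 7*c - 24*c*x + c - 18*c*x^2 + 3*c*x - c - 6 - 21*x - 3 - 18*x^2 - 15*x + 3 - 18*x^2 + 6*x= c^3 - 7*c + x^2*(-18*c - 36) + x*(-3*c^2 - 21*c - 30) - 6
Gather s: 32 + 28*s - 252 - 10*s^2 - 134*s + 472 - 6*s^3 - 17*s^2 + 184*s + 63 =-6*s^3 - 27*s^2 + 78*s + 315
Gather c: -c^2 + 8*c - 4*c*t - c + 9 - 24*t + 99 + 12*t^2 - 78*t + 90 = -c^2 + c*(7 - 4*t) + 12*t^2 - 102*t + 198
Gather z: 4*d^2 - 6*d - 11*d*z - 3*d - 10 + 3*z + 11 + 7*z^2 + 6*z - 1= 4*d^2 - 9*d + 7*z^2 + z*(9 - 11*d)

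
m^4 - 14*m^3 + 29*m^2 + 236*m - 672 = (m - 8)*(m - 7)*(m - 3)*(m + 4)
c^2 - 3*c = c*(c - 3)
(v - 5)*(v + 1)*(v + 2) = v^3 - 2*v^2 - 13*v - 10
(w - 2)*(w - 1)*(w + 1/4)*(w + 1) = w^4 - 7*w^3/4 - 3*w^2/2 + 7*w/4 + 1/2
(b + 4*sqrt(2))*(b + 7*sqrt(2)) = b^2 + 11*sqrt(2)*b + 56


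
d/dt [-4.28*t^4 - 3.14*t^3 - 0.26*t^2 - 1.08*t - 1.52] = -17.12*t^3 - 9.42*t^2 - 0.52*t - 1.08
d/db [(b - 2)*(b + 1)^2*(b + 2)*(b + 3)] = 5*b^4 + 20*b^3 + 9*b^2 - 34*b - 28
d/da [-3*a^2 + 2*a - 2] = 2 - 6*a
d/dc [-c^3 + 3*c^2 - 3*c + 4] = -3*c^2 + 6*c - 3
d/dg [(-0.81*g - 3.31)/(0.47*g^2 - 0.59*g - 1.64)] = (0.3807*g^2 + 3.1114*g - 0.6245)/(0.2209*g^4 - 0.5546*g^3 - 1.1935*g^2 + 1.9352*g + 2.6896)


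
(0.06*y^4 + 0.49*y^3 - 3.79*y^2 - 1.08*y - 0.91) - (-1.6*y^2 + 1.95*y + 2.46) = 0.06*y^4 + 0.49*y^3 - 2.19*y^2 - 3.03*y - 3.37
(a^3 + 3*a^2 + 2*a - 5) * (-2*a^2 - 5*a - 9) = -2*a^5 - 11*a^4 - 28*a^3 - 27*a^2 + 7*a + 45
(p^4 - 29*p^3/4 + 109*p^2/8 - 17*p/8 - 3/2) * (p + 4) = p^5 - 13*p^4/4 - 123*p^3/8 + 419*p^2/8 - 10*p - 6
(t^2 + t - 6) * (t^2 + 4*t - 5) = t^4 + 5*t^3 - 7*t^2 - 29*t + 30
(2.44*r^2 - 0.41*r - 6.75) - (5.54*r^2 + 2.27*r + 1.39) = -3.1*r^2 - 2.68*r - 8.14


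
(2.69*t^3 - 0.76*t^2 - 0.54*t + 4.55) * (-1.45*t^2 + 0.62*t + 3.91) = -3.9005*t^5 + 2.7698*t^4 + 10.8297*t^3 - 9.9039*t^2 + 0.7096*t + 17.7905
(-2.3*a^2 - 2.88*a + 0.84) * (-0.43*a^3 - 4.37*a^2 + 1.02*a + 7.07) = 0.989*a^5 + 11.2894*a^4 + 9.8784*a^3 - 22.8694*a^2 - 19.5048*a + 5.9388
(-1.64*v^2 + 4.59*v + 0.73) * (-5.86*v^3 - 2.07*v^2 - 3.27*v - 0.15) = 9.6104*v^5 - 23.5026*v^4 - 8.4163*v^3 - 16.2744*v^2 - 3.0756*v - 0.1095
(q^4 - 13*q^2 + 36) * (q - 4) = q^5 - 4*q^4 - 13*q^3 + 52*q^2 + 36*q - 144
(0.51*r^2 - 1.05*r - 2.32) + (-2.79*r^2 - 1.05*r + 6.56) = -2.28*r^2 - 2.1*r + 4.24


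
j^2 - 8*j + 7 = (j - 7)*(j - 1)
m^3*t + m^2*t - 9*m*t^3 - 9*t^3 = (m - 3*t)*(m + 3*t)*(m*t + t)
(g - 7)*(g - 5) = g^2 - 12*g + 35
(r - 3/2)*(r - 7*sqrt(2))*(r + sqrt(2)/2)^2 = r^4 - 6*sqrt(2)*r^3 - 3*r^3/2 - 27*r^2/2 + 9*sqrt(2)*r^2 - 7*sqrt(2)*r/2 + 81*r/4 + 21*sqrt(2)/4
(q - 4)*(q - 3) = q^2 - 7*q + 12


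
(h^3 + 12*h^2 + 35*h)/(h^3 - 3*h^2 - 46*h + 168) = h*(h + 5)/(h^2 - 10*h + 24)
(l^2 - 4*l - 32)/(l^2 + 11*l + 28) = (l - 8)/(l + 7)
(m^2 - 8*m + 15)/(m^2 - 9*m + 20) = (m - 3)/(m - 4)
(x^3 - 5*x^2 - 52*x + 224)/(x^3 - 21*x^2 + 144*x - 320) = (x^2 + 3*x - 28)/(x^2 - 13*x + 40)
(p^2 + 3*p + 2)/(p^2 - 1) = (p + 2)/(p - 1)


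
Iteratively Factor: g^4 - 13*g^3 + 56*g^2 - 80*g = (g)*(g^3 - 13*g^2 + 56*g - 80) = g*(g - 5)*(g^2 - 8*g + 16) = g*(g - 5)*(g - 4)*(g - 4)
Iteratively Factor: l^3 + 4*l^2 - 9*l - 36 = (l + 3)*(l^2 + l - 12) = (l + 3)*(l + 4)*(l - 3)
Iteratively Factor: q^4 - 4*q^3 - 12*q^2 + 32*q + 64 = (q - 4)*(q^3 - 12*q - 16) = (q - 4)^2*(q^2 + 4*q + 4) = (q - 4)^2*(q + 2)*(q + 2)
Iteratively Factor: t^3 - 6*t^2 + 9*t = (t - 3)*(t^2 - 3*t) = (t - 3)^2*(t)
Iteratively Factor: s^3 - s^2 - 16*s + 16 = (s - 4)*(s^2 + 3*s - 4) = (s - 4)*(s + 4)*(s - 1)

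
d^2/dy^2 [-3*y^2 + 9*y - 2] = -6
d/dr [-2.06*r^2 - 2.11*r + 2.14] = -4.12*r - 2.11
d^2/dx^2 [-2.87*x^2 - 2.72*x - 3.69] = -5.74000000000000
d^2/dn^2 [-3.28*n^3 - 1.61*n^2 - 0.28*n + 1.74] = -19.68*n - 3.22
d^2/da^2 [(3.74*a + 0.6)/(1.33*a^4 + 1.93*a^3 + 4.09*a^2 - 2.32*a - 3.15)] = (79.388232*a^7 + 174.830096*a^6 + 251.857824*a^5 + 331.943532*a^4 + 540.367316*a^3 + 347.11416*a^2 + 276.83226*a - 32.74476)/(2.352637*a^12 + 10.241931*a^11 + 36.566754*a^10 + 57.869239*a^9 + 60.002289*a^8 - 53.304639*a^7 - 157.997234*a^6 - 176.13657*a^5 + 32.178918*a^4 + 224.302427*a^3 + 70.885395*a^2 - 69.0606*a - 31.255875)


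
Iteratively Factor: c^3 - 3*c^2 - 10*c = (c - 5)*(c^2 + 2*c) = c*(c - 5)*(c + 2)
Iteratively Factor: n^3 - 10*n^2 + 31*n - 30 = (n - 5)*(n^2 - 5*n + 6) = (n - 5)*(n - 2)*(n - 3)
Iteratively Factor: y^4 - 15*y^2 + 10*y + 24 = (y - 2)*(y^3 + 2*y^2 - 11*y - 12) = (y - 3)*(y - 2)*(y^2 + 5*y + 4) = (y - 3)*(y - 2)*(y + 4)*(y + 1)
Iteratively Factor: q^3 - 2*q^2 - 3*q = (q + 1)*(q^2 - 3*q) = (q - 3)*(q + 1)*(q)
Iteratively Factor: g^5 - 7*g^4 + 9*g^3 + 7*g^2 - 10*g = (g - 1)*(g^4 - 6*g^3 + 3*g^2 + 10*g) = (g - 2)*(g - 1)*(g^3 - 4*g^2 - 5*g) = (g - 5)*(g - 2)*(g - 1)*(g^2 + g) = g*(g - 5)*(g - 2)*(g - 1)*(g + 1)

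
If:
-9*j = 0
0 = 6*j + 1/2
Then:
No Solution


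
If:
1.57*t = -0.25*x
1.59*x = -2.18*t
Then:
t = 0.00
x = 0.00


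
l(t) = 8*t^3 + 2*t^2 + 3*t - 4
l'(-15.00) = 5343.00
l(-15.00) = -26599.00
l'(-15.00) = 5343.00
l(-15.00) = -26599.00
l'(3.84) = 372.25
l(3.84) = 490.00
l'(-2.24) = 114.46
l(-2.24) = -90.60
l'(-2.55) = 148.86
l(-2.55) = -131.30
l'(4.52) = 511.41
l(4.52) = 789.18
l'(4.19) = 441.11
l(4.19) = 632.16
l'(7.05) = 1224.06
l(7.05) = 2919.78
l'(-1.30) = 38.36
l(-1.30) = -22.10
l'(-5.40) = 681.24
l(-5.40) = -1221.59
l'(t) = 24*t^2 + 4*t + 3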